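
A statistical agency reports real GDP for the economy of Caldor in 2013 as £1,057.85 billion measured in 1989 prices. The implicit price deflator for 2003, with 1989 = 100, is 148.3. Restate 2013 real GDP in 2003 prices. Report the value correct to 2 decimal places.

Real GDP in 2003 prices = Real GDP in 1989 prices × (P_2003/P_1989) = 1057.85 × 1.483 = 1568.79.

£1,568.79 billion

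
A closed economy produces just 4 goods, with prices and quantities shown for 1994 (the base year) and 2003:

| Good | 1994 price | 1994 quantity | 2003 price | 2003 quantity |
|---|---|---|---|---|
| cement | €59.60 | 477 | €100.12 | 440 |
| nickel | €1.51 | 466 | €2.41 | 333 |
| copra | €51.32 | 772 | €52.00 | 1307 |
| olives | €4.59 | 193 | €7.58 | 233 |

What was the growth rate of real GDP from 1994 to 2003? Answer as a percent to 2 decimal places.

Real GDP 1994 = Nominal GDP 1994 = 59.60·477 + 1.51·466 + 51.32·772 + 4.59·193 = 69637.77.
Real GDP 2003 (at 1994 prices) = 59.60·440 + 1.51·333 + 51.32·1307 + 4.59·233 = 94871.54.
Real growth = 94871.54/69637.77 − 1 = 0.3624.

36.24%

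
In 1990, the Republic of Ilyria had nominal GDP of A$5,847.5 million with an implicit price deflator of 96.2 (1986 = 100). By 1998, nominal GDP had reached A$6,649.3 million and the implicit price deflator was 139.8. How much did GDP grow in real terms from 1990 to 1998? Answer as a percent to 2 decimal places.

Deflate each year: 1990 → 5847.5/0.962 = 6078.48; 1998 → 6649.3/1.398 = 4756.29.
So real GDP changed by 4756.29/6078.48 − 1 = -0.2175, i.e. -21.75%.

-21.75%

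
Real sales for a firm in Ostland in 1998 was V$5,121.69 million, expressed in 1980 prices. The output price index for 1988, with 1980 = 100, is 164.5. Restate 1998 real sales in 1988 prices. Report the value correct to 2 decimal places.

Real sales in 1988 prices = Real sales in 1980 prices × (P_1988/P_1980) = 5121.69 × 1.645 = 8425.18.

V$8,425.18 million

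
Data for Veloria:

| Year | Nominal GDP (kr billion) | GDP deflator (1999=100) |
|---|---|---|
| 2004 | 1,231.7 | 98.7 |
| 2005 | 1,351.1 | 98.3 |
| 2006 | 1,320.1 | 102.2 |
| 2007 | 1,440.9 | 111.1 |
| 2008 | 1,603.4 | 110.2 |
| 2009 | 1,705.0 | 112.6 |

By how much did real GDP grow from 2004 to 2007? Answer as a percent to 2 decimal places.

3.93%

Real GDP 2004 = 1231.7/0.987 = 1247.92.
Real GDP 2007 = 1440.9/1.111 = 1296.94.
Change = 1296.94/1247.92 − 1 = 0.0393.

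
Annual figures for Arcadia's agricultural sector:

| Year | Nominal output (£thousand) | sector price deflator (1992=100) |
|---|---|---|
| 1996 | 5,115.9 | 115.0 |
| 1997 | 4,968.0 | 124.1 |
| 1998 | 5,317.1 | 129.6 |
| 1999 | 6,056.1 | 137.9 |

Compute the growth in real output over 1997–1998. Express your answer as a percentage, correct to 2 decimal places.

2.48%

Real output 1997 = 4968.0/1.241 = 4003.22.
Real output 1998 = 5317.1/1.296 = 4102.70.
Change = 4102.70/4003.22 − 1 = 0.0248.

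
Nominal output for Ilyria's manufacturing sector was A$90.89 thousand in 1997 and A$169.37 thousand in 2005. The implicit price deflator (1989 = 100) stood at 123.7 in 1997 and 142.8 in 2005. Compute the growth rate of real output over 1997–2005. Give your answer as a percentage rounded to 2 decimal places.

Deflate each year: 1997 → 90.89/1.237 = 73.48; 2005 → 169.37/1.428 = 118.61.
So real output changed by 118.61/73.48 − 1 = 0.6142, i.e. 61.42%.

61.42%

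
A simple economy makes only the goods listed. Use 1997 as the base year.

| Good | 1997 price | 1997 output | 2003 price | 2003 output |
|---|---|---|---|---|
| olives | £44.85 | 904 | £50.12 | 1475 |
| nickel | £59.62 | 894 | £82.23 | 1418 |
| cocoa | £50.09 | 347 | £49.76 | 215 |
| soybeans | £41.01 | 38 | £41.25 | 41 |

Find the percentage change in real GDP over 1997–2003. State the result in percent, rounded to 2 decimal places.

Real GDP 1997 = Nominal GDP 1997 = 44.85·904 + 59.62·894 + 50.09·347 + 41.01·38 = 112784.29.
Real GDP 2003 (at 1997 prices) = 44.85·1475 + 59.62·1418 + 50.09·215 + 41.01·41 = 163145.67.
Real growth = 163145.67/112784.29 − 1 = 0.4465.

44.65%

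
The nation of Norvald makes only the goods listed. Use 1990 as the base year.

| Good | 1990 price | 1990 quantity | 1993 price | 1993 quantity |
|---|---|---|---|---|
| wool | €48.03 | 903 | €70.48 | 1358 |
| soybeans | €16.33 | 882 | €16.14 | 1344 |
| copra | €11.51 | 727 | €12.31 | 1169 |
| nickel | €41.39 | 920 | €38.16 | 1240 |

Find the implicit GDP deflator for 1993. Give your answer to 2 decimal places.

Nominal GDP 1993 = 70.48·1358 + 16.14·1344 + 12.31·1169 + 38.16·1240 = 179112.79.
Real GDP 1993 (at 1990 prices) = 48.03·1358 + 16.33·1344 + 11.51·1169 + 41.39·1240 = 151951.05.
Deflator = Nominal/Real × 100 = 179112.79/151951.05 × 100 = 117.875.

117.88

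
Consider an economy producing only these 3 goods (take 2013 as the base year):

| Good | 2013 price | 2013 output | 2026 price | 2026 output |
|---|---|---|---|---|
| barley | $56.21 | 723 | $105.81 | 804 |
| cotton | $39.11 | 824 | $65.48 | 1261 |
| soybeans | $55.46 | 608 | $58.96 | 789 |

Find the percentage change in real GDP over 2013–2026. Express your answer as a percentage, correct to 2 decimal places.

29.72%

Real GDP 2013 = Nominal GDP 2013 = 56.21·723 + 39.11·824 + 55.46·608 = 106586.15.
Real GDP 2026 (at 2013 prices) = 56.21·804 + 39.11·1261 + 55.46·789 = 138268.49.
Real growth = 138268.49/106586.15 − 1 = 0.2972.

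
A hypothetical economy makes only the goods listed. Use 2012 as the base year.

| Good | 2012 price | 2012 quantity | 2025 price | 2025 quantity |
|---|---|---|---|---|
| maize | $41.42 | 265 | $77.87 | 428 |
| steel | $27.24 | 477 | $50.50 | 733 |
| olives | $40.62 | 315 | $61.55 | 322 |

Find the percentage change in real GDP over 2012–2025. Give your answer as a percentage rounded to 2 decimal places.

Real GDP 2012 = Nominal GDP 2012 = 41.42·265 + 27.24·477 + 40.62·315 = 36765.08.
Real GDP 2025 (at 2012 prices) = 41.42·428 + 27.24·733 + 40.62·322 = 50774.32.
Real growth = 50774.32/36765.08 − 1 = 0.3810.

38.10%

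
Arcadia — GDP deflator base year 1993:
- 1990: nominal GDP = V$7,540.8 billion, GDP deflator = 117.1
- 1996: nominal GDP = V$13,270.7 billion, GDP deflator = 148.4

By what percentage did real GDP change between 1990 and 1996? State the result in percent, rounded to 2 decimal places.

Deflate each year: 1990 → 7540.8/1.171 = 6439.62; 1996 → 13270.7/1.484 = 8942.52.
So real GDP changed by 8942.52/6439.62 − 1 = 0.3887, i.e. 38.87%.

38.87%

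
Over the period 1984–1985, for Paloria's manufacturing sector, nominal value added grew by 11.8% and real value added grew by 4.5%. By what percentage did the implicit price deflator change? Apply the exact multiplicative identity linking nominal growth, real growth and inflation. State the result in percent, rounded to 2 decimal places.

6.99%

(1 + g_nom) = (1 + g_real)(1 + π), so π = 1.1180 / 1.0450 − 1 = 0.06986.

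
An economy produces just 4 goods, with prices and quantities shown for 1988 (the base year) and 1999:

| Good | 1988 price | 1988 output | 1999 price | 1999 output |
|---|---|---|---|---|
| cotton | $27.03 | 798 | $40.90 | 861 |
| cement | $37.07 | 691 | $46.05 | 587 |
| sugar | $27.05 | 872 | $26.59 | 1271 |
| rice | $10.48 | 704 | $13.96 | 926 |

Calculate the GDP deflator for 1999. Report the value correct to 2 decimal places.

Nominal GDP 1999 = 40.90·861 + 46.05·587 + 26.59·1271 + 13.96·926 = 108969.10.
Real GDP 1999 (at 1988 prices) = 27.03·861 + 37.07·587 + 27.05·1271 + 10.48·926 = 89117.95.
Deflator = Nominal/Real × 100 = 108969.10/89117.95 × 100 = 122.275.

122.28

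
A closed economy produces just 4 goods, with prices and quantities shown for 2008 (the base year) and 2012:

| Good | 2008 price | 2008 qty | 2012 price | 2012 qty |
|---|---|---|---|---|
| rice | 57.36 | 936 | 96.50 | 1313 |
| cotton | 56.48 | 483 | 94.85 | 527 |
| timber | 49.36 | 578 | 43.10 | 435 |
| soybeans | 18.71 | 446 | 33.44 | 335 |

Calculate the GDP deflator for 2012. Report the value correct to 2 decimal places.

Nominal GDP 2012 = 96.50·1313 + 94.85·527 + 43.10·435 + 33.44·335 = 206641.35.
Real GDP 2012 (at 2008 prices) = 57.36·1313 + 56.48·527 + 49.36·435 + 18.71·335 = 132818.09.
Deflator = Nominal/Real × 100 = 206641.35/132818.09 × 100 = 155.582.

155.58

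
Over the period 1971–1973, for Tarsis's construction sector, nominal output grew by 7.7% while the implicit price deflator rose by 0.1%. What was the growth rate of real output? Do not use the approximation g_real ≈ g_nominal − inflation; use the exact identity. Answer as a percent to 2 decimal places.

(1 + g_nom) = (1 + g_real)(1 + π), so g_real = 1.0770 / 1.0010 − 1 = 0.07592.

7.59%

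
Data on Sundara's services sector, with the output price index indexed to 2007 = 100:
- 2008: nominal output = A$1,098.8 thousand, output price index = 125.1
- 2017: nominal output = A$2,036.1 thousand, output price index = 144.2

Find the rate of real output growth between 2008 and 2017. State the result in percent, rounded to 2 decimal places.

Deflate each year: 2008 → 1098.8/1.251 = 878.34; 2017 → 2036.1/1.442 = 1412.00.
So real output changed by 1412.00/878.34 − 1 = 0.6076, i.e. 60.76%.

60.76%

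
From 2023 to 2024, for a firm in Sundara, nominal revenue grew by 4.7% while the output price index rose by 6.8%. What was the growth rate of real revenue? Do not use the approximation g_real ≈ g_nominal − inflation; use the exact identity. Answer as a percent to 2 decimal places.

-1.97%

(1 + g_nom) = (1 + g_real)(1 + π), so g_real = 1.0470 / 1.0680 − 1 = -0.01966.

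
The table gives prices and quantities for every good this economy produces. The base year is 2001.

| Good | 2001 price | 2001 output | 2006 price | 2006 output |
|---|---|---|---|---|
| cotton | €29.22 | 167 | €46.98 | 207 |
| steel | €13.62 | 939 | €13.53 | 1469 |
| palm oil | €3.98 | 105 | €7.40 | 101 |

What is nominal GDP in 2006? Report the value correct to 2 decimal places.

€30347.83

Nominal GDP 2006 = Σ (p_2006 × q_2006) = 46.98·207 + 13.53·1469 + 7.40·101 = 30347.83.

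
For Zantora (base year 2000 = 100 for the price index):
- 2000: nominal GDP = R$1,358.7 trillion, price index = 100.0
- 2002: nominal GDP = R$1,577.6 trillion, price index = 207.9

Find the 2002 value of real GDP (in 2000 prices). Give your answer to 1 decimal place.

Real GDP = Nominal / (price index/100) = 1577.6 / 2.079 = 758.83.

R$758.8 trillion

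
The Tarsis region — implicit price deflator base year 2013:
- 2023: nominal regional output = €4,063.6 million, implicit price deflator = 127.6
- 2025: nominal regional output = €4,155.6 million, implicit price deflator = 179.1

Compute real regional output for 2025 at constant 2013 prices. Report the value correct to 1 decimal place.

€2,320.3 million

Real regional output = Nominal / (implicit price deflator/100) = 4155.6 / 1.791 = 2320.27.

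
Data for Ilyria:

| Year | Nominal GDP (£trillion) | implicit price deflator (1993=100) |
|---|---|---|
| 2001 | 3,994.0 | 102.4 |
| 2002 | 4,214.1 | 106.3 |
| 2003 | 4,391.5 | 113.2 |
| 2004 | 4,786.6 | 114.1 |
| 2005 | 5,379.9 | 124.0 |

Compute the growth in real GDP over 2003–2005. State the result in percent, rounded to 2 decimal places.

11.84%

Real GDP 2003 = 4391.5/1.132 = 3879.42.
Real GDP 2005 = 5379.9/1.240 = 4338.63.
Change = 4338.63/3879.42 − 1 = 0.1184.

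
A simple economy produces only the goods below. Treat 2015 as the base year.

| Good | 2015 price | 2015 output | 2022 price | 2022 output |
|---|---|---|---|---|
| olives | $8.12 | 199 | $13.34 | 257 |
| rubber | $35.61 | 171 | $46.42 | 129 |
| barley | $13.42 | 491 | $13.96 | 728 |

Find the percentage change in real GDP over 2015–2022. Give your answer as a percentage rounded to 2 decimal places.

Real GDP 2015 = Nominal GDP 2015 = 8.12·199 + 35.61·171 + 13.42·491 = 14294.41.
Real GDP 2022 (at 2015 prices) = 8.12·257 + 35.61·129 + 13.42·728 = 16450.29.
Real growth = 16450.29/14294.41 − 1 = 0.1508.

15.08%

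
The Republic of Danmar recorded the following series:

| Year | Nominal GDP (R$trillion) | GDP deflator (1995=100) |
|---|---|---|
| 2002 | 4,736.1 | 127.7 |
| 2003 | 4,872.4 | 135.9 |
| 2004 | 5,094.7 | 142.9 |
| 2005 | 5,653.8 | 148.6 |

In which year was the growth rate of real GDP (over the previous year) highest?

2003: real = 4872.4/1.359 = 3585.28; growth vs 2002 (3708.77) = -3.33%.
2004: real = 5094.7/1.429 = 3565.22; growth vs 2003 (3585.28) = -0.56%.
2005: real = 5653.8/1.486 = 3804.71; growth vs 2004 (3565.22) = 6.72%.

2005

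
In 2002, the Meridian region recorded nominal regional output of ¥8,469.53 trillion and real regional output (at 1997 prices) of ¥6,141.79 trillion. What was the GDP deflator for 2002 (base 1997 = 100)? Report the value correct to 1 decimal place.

GDP deflator = (Nominal / Real) × 100 = 8469.53 / 6141.79 × 100 = 137.90.

137.9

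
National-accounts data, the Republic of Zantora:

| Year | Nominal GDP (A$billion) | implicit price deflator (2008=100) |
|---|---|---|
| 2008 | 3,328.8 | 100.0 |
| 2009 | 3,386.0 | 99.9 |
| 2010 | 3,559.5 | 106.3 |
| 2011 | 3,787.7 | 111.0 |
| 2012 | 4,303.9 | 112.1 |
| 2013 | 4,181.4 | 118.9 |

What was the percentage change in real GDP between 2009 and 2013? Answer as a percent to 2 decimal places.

Real GDP 2009 = 3386.0/0.999 = 3389.39.
Real GDP 2013 = 4181.4/1.189 = 3516.74.
Change = 3516.74/3389.39 − 1 = 0.0376.

3.76%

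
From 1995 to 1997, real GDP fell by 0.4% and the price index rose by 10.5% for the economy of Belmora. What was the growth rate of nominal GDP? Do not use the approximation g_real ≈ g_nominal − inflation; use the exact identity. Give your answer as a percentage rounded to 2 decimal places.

(1 + g_nom) = (1 + g_real)(1 + π) = 0.9960 × 1.1050 = 1.10058.

10.06%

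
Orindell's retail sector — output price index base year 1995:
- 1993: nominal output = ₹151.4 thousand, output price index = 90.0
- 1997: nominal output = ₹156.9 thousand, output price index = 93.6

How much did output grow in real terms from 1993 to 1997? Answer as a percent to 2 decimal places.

Real output 1993 = 151.4 / 0.900 = 168.22.
Real output 1997 = 156.9 / 0.936 = 167.63.
Real growth = 167.63 / 168.22 − 1 = -0.0035.

-0.35%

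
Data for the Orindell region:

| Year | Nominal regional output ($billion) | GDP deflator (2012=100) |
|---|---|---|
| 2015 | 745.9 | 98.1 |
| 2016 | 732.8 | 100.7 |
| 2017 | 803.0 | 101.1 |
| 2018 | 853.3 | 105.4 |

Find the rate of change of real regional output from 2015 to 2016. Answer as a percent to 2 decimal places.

-4.29%

Real regional output 2015 = 745.9/0.981 = 760.35.
Real regional output 2016 = 732.8/1.007 = 727.71.
Change = 727.71/760.35 − 1 = -0.0429.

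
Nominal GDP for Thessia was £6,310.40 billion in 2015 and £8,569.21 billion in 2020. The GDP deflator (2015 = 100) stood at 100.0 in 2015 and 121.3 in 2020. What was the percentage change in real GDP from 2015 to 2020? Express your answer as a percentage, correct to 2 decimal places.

11.95%

Deflate each year: 2015 → 6310.40/1.000 = 6310.40; 2020 → 8569.21/1.213 = 7064.48.
So real GDP changed by 7064.48/6310.40 − 1 = 0.1195, i.e. 11.95%.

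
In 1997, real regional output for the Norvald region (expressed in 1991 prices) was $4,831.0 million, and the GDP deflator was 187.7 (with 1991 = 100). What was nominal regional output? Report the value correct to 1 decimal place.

Nominal regional output = Real × (GDP deflator/100) = 4831.0 × 1.877 = 9067.79.

$9,067.8 million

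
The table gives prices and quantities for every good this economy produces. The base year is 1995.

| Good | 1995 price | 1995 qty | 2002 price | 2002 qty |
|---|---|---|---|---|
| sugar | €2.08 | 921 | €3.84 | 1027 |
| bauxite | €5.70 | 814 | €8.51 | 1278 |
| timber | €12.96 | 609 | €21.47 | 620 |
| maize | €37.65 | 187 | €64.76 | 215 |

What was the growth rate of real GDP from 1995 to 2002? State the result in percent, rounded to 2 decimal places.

Real GDP 1995 = Nominal GDP 1995 = 2.08·921 + 5.70·814 + 12.96·609 + 37.65·187 = 21488.67.
Real GDP 2002 (at 1995 prices) = 2.08·1027 + 5.70·1278 + 12.96·620 + 37.65·215 = 25550.71.
Real growth = 25550.71/21488.67 − 1 = 0.1890.

18.90%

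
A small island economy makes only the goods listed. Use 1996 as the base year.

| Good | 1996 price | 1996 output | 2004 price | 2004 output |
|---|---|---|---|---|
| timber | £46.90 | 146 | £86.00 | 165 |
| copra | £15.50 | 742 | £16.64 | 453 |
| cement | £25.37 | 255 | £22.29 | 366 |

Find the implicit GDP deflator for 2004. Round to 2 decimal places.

124.29

Nominal GDP 2004 = 86.00·165 + 16.64·453 + 22.29·366 = 29886.06.
Real GDP 2004 (at 1996 prices) = 46.90·165 + 15.50·453 + 25.37·366 = 24045.42.
Deflator = Nominal/Real × 100 = 29886.06/24045.42 × 100 = 124.290.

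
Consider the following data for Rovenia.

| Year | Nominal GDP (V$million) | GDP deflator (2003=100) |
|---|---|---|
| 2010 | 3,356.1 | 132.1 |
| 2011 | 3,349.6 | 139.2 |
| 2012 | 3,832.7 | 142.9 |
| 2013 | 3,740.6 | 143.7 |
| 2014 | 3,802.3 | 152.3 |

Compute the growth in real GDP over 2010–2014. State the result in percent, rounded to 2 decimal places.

-1.73%

Real GDP 2010 = 3356.1/1.321 = 2540.58.
Real GDP 2014 = 3802.3/1.523 = 2496.59.
Change = 2496.59/2540.58 − 1 = -0.0173.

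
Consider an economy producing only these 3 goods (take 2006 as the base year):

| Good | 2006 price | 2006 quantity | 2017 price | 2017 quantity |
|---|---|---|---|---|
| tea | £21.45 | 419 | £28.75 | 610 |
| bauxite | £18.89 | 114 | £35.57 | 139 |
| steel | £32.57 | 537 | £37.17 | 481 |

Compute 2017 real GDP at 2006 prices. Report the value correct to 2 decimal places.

£31376.38

Real GDP 2017 = Σ (p_2006 × q_2017) = 21.45·610 + 18.89·139 + 32.57·481 = 31376.38.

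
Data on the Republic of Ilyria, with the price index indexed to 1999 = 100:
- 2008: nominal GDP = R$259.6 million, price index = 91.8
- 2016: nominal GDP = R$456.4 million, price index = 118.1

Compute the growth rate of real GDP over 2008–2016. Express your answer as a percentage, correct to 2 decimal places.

Deflate each year: 2008 → 259.6/0.918 = 282.79; 2016 → 456.4/1.181 = 386.45.
So real GDP changed by 386.45/282.79 − 1 = 0.3666, i.e. 36.66%.

36.66%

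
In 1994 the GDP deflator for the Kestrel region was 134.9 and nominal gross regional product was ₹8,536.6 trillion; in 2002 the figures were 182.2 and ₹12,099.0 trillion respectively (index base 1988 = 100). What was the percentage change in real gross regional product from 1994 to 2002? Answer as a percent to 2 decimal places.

4.94%

Real gross regional product 1994 = 8536.6 / 1.349 = 6328.09.
Real gross regional product 2002 = 12099.0 / 1.822 = 6640.50.
Real growth = 6640.50 / 6328.09 − 1 = 0.0494.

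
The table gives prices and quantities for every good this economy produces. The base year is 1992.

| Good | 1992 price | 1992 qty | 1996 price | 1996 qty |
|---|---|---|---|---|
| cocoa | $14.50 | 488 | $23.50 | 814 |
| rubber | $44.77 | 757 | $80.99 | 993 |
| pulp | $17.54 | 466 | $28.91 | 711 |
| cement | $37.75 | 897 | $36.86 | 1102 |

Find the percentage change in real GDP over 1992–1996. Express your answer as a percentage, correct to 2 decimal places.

Real GDP 1992 = Nominal GDP 1992 = 14.50·488 + 44.77·757 + 17.54·466 + 37.75·897 = 83002.28.
Real GDP 1996 (at 1992 prices) = 14.50·814 + 44.77·993 + 17.54·711 + 37.75·1102 = 110331.05.
Real growth = 110331.05/83002.28 − 1 = 0.3293.

32.93%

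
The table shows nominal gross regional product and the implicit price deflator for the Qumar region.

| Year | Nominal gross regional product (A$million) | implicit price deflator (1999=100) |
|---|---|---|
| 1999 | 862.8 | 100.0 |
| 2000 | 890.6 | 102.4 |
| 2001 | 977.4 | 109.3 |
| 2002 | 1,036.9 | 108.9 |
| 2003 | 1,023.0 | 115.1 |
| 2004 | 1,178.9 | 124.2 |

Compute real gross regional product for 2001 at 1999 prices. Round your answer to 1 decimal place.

A$894.2 million

Real gross regional product 2001 = 977.4 / 1.093 = 894.24.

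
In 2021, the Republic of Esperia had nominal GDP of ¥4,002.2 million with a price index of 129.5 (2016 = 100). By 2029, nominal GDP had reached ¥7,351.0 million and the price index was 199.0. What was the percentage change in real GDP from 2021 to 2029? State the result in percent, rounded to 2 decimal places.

Deflate each year: 2021 → 4002.2/1.295 = 3090.50; 2029 → 7351.0/1.990 = 3693.97.
So real GDP changed by 3693.97/3090.50 − 1 = 0.1953, i.e. 19.53%.

19.53%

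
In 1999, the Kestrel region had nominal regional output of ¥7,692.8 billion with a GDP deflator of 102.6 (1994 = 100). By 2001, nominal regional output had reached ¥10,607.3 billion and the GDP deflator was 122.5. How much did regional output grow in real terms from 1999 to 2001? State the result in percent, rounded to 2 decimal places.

Deflate each year: 1999 → 7692.8/1.026 = 7497.86; 2001 → 10607.3/1.225 = 8659.02.
So real regional output changed by 8659.02/7497.86 − 1 = 0.1549, i.e. 15.49%.

15.49%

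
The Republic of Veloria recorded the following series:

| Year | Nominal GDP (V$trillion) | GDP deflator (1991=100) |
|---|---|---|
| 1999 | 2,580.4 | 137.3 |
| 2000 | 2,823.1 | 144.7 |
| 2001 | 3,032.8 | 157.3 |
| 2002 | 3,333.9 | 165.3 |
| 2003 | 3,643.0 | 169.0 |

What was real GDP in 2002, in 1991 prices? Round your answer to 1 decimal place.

Real GDP 2002 = 3333.9 / 1.653 = 2016.88.

V$2,016.9 trillion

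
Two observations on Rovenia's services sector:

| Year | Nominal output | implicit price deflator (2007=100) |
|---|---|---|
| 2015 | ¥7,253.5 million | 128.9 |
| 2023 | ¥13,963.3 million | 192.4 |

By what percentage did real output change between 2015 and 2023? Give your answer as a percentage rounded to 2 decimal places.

28.97%

Real output 2015 = 7253.5 / 1.289 = 5627.23.
Real output 2023 = 13963.3 / 1.924 = 7257.43.
Real growth = 7257.43 / 5627.23 − 1 = 0.2897.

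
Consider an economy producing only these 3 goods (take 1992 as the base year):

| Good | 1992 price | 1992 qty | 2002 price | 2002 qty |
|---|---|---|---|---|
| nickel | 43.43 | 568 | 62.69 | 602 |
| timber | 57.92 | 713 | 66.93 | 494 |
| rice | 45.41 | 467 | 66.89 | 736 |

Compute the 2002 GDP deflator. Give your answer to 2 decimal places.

136.13

Nominal GDP 2002 = 62.69·602 + 66.93·494 + 66.89·736 = 120033.84.
Real GDP 2002 (at 1992 prices) = 43.43·602 + 57.92·494 + 45.41·736 = 88179.10.
Deflator = Nominal/Real × 100 = 120033.84/88179.10 × 100 = 136.125.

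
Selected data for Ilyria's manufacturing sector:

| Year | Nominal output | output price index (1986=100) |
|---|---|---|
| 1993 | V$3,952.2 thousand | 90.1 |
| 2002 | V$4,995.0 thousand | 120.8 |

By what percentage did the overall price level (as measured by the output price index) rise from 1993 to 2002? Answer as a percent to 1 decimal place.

34.1%

Price-level change = 120.8 / 90.1 − 1 = 0.3407.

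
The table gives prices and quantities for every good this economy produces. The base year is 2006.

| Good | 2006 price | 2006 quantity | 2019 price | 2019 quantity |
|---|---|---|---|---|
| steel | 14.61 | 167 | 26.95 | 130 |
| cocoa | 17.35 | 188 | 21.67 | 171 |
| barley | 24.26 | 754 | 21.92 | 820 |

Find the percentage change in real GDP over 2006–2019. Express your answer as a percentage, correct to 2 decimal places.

3.19%

Real GDP 2006 = Nominal GDP 2006 = 14.61·167 + 17.35·188 + 24.26·754 = 23993.71.
Real GDP 2019 (at 2006 prices) = 14.61·130 + 17.35·171 + 24.26·820 = 24759.35.
Real growth = 24759.35/23993.71 − 1 = 0.0319.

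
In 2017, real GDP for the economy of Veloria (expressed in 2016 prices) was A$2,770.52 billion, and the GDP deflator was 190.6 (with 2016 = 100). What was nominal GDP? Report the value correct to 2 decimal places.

Nominal GDP = Real × (GDP deflator/100) = 2770.52 × 1.906 = 5280.61.

A$5,280.61 billion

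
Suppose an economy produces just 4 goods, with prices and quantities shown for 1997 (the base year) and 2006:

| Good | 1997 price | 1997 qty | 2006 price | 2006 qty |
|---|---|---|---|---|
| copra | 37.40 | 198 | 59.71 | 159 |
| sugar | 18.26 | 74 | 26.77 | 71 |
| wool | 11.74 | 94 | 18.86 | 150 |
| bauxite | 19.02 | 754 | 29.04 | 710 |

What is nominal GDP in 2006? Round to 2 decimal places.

34841.96

Nominal GDP 2006 = Σ (p_2006 × q_2006) = 59.71·159 + 26.77·71 + 18.86·150 + 29.04·710 = 34841.96.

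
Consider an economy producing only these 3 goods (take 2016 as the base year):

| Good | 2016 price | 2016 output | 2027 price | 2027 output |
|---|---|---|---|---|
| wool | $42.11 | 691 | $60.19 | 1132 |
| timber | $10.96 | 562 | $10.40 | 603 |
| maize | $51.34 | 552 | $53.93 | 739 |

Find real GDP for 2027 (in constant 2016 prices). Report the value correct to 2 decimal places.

$92217.66

Real GDP 2027 = Σ (p_2016 × q_2027) = 42.11·1132 + 10.96·603 + 51.34·739 = 92217.66.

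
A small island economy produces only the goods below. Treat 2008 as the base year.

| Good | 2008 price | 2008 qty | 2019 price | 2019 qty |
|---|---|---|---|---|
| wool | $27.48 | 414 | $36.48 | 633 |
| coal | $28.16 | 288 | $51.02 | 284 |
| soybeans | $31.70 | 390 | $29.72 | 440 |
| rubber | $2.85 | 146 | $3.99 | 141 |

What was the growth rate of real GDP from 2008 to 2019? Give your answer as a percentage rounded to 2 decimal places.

23.17%

Real GDP 2008 = Nominal GDP 2008 = 27.48·414 + 28.16·288 + 31.70·390 + 2.85·146 = 32265.90.
Real GDP 2019 (at 2008 prices) = 27.48·633 + 28.16·284 + 31.70·440 + 2.85·141 = 39742.13.
Real growth = 39742.13/32265.90 − 1 = 0.2317.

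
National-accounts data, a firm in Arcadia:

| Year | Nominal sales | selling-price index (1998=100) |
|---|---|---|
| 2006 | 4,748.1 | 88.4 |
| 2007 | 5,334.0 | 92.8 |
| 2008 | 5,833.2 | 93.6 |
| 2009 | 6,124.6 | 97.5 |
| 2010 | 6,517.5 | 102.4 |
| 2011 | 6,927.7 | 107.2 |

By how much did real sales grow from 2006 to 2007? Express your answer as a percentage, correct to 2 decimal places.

7.01%

Real sales 2006 = 4748.1/0.884 = 5371.15.
Real sales 2007 = 5334.0/0.928 = 5747.84.
Change = 5747.84/5371.15 − 1 = 0.0701.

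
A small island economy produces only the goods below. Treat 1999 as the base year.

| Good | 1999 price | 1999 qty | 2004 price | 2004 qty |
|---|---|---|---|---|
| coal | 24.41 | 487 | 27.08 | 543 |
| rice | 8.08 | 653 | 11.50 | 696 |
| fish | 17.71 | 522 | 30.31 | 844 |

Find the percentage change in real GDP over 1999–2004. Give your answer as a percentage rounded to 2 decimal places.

28.09%

Real GDP 1999 = Nominal GDP 1999 = 24.41·487 + 8.08·653 + 17.71·522 = 26408.53.
Real GDP 2004 (at 1999 prices) = 24.41·543 + 8.08·696 + 17.71·844 = 33825.55.
Real growth = 33825.55/26408.53 − 1 = 0.2809.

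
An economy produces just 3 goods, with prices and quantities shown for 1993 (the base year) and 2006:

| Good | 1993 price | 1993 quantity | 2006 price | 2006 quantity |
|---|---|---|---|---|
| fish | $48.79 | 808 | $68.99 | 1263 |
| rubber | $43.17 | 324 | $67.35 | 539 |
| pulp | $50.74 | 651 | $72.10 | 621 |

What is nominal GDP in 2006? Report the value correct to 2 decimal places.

Nominal GDP 2006 = Σ (p_2006 × q_2006) = 68.99·1263 + 67.35·539 + 72.10·621 = 168210.12.

$168210.12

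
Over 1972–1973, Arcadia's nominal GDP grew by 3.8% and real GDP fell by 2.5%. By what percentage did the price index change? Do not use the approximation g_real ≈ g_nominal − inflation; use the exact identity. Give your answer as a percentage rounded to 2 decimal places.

(1 + g_nom) = (1 + g_real)(1 + π), so π = 1.0380 / 0.9750 − 1 = 0.06462.

6.46%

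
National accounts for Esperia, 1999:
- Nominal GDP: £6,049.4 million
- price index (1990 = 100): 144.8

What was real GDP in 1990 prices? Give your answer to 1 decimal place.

£4,177.8 million

Real GDP = Nominal / (price index/100) = 6049.4 / 1.448 = 4177.76.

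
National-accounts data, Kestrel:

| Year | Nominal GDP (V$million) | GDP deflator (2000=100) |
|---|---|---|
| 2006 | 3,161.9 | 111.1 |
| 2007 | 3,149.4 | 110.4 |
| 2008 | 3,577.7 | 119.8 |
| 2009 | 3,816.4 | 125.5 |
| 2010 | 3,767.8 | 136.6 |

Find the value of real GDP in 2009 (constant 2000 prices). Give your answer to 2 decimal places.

V$3,040.96 million

Real GDP 2009 = 3816.4 / 1.255 = 3040.96.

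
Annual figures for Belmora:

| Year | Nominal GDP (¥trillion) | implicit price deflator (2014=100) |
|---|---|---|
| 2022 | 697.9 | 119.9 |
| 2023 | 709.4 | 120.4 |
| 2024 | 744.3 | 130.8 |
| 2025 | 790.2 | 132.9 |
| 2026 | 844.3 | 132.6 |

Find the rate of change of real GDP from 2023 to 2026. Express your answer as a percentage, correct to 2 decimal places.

8.07%

Real GDP 2023 = 709.4/1.204 = 589.20.
Real GDP 2026 = 844.3/1.326 = 636.73.
Change = 636.73/589.20 − 1 = 0.0807.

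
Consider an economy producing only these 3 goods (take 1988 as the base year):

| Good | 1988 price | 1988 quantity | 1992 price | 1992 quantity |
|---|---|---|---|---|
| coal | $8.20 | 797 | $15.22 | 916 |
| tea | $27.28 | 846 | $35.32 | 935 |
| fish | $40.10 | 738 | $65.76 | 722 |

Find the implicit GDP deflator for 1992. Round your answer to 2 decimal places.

152.40

Nominal GDP 1992 = 15.22·916 + 35.32·935 + 65.76·722 = 94444.44.
Real GDP 1992 (at 1988 prices) = 8.20·916 + 27.28·935 + 40.10·722 = 61970.20.
Deflator = Nominal/Real × 100 = 94444.44/61970.20 × 100 = 152.403.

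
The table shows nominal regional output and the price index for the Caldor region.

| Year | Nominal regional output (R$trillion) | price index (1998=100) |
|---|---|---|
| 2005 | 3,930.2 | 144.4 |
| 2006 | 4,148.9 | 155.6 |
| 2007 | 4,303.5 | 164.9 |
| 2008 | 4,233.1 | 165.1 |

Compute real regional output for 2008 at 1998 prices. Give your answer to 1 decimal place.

Real regional output 2008 = 4233.1 / 1.651 = 2563.96.

R$2,564.0 trillion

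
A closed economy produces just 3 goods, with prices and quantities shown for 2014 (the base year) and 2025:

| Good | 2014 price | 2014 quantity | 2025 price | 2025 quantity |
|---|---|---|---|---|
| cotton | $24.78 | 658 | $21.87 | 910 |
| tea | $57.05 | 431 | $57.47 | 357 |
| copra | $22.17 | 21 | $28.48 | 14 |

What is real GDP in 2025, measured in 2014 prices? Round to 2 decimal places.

Real GDP 2025 = Σ (p_2014 × q_2025) = 24.78·910 + 57.05·357 + 22.17·14 = 43227.03.

$43227.03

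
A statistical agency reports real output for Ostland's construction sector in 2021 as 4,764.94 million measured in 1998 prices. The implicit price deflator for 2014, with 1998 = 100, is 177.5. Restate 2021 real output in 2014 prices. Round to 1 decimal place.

8,457.8 million

Real output in 2014 prices = Real output in 1998 prices × (P_2014/P_1998) = 4764.94 × 1.775 = 8457.77.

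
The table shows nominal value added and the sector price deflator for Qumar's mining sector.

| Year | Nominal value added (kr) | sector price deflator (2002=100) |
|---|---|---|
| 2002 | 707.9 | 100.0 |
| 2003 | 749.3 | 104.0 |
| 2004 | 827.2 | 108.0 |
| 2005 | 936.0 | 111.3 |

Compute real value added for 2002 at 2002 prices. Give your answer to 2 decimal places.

Real value added 2002 = 707.9 / 1.000 = 707.90.

kr 707.90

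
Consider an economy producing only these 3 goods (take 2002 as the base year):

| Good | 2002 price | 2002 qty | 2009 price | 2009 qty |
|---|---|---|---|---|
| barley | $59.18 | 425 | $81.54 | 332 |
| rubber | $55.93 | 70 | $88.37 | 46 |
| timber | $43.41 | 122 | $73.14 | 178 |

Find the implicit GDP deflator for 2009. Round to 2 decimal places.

147.44

Nominal GDP 2009 = 81.54·332 + 88.37·46 + 73.14·178 = 44155.22.
Real GDP 2009 (at 2002 prices) = 59.18·332 + 55.93·46 + 43.41·178 = 29947.52.
Deflator = Nominal/Real × 100 = 44155.22/29947.52 × 100 = 147.442.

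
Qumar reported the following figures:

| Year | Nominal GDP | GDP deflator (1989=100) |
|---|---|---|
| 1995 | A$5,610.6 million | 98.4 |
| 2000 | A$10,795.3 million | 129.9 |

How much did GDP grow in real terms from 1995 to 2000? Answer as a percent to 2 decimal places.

45.75%

Deflate each year: 1995 → 5610.6/0.984 = 5701.83; 2000 → 10795.3/1.299 = 8310.47.
So real GDP changed by 8310.47/5701.83 − 1 = 0.4575, i.e. 45.75%.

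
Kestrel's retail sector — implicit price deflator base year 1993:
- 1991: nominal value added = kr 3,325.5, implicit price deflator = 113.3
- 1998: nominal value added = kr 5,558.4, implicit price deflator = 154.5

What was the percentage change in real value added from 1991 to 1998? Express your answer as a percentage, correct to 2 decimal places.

22.57%

Deflate each year: 1991 → 3325.5/1.133 = 2935.13; 1998 → 5558.4/1.545 = 3597.67.
So real value added changed by 3597.67/2935.13 − 1 = 0.2257, i.e. 22.57%.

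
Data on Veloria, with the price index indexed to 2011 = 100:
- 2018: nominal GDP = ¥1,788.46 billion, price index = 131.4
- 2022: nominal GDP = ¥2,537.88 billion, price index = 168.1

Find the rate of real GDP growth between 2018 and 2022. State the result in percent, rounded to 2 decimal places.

Real GDP 2018 = 1788.46 / 1.314 = 1361.08.
Real GDP 2022 = 2537.88 / 1.681 = 1509.74.
Real growth = 1509.74 / 1361.08 − 1 = 0.1092.

10.92%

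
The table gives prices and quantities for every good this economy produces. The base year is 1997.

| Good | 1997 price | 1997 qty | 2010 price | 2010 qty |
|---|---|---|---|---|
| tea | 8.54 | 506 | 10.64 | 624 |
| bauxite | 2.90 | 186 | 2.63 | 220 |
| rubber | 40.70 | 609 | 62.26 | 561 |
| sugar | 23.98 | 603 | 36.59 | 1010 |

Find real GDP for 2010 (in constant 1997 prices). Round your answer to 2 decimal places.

53019.46

Real GDP 2010 = Σ (p_1997 × q_2010) = 8.54·624 + 2.90·220 + 40.70·561 + 23.98·1010 = 53019.46.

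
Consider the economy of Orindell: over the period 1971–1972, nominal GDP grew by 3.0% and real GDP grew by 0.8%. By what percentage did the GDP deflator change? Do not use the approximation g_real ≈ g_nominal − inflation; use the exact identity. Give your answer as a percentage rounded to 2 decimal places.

2.18%

(1 + g_nom) = (1 + g_real)(1 + π), so π = 1.0300 / 1.0080 − 1 = 0.02183.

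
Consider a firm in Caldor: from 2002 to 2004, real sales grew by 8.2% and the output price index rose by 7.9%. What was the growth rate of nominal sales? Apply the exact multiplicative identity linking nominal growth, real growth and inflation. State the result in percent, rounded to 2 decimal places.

(1 + g_nom) = (1 + g_real)(1 + π) = 1.0820 × 1.0790 = 1.16748.

16.75%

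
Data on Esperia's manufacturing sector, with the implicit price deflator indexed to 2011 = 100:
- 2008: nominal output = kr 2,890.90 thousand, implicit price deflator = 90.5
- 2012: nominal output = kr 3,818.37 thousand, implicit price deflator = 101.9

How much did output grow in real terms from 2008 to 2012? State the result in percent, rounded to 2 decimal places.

17.31%

Real output 2008 = 2890.90 / 0.905 = 3194.36.
Real output 2012 = 3818.37 / 1.019 = 3747.17.
Real growth = 3747.17 / 3194.36 − 1 = 0.1731.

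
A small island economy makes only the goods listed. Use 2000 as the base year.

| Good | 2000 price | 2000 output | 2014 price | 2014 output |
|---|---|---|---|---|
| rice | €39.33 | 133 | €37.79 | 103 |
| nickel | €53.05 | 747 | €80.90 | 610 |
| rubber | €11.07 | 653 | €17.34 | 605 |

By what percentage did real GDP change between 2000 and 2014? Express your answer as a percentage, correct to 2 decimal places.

Real GDP 2000 = Nominal GDP 2000 = 39.33·133 + 53.05·747 + 11.07·653 = 52087.95.
Real GDP 2014 (at 2000 prices) = 39.33·103 + 53.05·610 + 11.07·605 = 43108.84.
Real growth = 43108.84/52087.95 − 1 = -0.1724.

-17.24%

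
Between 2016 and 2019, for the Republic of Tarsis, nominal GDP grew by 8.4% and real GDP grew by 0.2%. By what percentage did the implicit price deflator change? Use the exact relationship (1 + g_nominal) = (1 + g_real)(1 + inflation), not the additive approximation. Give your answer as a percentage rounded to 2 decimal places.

(1 + g_nom) = (1 + g_real)(1 + π), so π = 1.0840 / 1.0020 − 1 = 0.08184.

8.18%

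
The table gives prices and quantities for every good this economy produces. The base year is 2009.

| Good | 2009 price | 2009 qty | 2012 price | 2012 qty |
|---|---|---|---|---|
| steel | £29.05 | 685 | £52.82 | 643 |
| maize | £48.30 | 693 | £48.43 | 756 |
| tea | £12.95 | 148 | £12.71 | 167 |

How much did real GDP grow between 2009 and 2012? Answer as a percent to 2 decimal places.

Real GDP 2009 = Nominal GDP 2009 = 29.05·685 + 48.30·693 + 12.95·148 = 55287.75.
Real GDP 2012 (at 2009 prices) = 29.05·643 + 48.30·756 + 12.95·167 = 57356.60.
Real growth = 57356.60/55287.75 − 1 = 0.0374.

3.74%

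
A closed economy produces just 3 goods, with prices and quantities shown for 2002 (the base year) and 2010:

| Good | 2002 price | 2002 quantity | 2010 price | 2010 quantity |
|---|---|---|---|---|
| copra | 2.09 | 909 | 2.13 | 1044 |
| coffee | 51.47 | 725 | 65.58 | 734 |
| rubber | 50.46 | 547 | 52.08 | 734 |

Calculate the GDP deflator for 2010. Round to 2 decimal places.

Nominal GDP 2010 = 2.13·1044 + 65.58·734 + 52.08·734 = 88586.16.
Real GDP 2010 (at 2002 prices) = 2.09·1044 + 51.47·734 + 50.46·734 = 76998.58.
Deflator = Nominal/Real × 100 = 88586.16/76998.58 × 100 = 115.049.

115.05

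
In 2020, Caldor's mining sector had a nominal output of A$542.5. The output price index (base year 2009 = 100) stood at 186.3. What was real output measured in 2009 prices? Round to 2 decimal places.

A$291.20

Real output = Nominal / (output price index/100) = 542.5 / 1.863 = 291.20.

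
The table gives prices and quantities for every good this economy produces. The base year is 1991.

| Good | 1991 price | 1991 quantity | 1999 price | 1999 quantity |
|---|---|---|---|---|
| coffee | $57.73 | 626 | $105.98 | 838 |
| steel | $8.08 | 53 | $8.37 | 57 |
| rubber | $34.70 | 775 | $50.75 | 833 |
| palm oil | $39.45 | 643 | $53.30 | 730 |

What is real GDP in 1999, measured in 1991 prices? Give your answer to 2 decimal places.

$106541.90

Real GDP 1999 = Σ (p_1991 × q_1999) = 57.73·838 + 8.08·57 + 34.70·833 + 39.45·730 = 106541.90.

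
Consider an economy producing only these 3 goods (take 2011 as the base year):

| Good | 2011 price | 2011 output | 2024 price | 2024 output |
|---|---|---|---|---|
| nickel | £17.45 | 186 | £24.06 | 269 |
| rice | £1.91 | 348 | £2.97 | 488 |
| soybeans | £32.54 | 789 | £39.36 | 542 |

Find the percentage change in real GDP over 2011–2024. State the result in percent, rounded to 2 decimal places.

Real GDP 2011 = Nominal GDP 2011 = 17.45·186 + 1.91·348 + 32.54·789 = 29584.44.
Real GDP 2024 (at 2011 prices) = 17.45·269 + 1.91·488 + 32.54·542 = 23262.81.
Real growth = 23262.81/29584.44 − 1 = -0.2137.

-21.37%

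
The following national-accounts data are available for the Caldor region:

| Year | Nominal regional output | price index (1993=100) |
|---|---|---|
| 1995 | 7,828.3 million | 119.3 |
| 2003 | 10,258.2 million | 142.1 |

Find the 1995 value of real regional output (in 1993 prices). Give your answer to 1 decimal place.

6,561.9 million

Real regional output = Nominal / (price index/100) = 7828.3 / 1.193 = 6561.86.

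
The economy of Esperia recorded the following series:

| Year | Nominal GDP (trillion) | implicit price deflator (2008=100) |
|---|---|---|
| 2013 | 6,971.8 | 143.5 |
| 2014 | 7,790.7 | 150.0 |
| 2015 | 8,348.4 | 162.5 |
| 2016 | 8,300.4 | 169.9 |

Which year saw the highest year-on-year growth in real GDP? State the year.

2014

2014: real = 7790.7/1.500 = 5193.80; growth vs 2013 (4858.40) = 6.90%.
2015: real = 8348.4/1.625 = 5137.48; growth vs 2014 (5193.80) = -1.08%.
2016: real = 8300.4/1.699 = 4885.46; growth vs 2015 (5137.48) = -4.91%.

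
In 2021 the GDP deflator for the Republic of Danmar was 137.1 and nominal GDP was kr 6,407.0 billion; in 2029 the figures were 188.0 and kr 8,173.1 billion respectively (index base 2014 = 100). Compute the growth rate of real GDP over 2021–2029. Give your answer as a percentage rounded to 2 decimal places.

-6.97%

Deflate each year: 2021 → 6407.0/1.371 = 4673.23; 2029 → 8173.1/1.880 = 4347.39.
So real GDP changed by 4347.39/4673.23 − 1 = -0.0697, i.e. -6.97%.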